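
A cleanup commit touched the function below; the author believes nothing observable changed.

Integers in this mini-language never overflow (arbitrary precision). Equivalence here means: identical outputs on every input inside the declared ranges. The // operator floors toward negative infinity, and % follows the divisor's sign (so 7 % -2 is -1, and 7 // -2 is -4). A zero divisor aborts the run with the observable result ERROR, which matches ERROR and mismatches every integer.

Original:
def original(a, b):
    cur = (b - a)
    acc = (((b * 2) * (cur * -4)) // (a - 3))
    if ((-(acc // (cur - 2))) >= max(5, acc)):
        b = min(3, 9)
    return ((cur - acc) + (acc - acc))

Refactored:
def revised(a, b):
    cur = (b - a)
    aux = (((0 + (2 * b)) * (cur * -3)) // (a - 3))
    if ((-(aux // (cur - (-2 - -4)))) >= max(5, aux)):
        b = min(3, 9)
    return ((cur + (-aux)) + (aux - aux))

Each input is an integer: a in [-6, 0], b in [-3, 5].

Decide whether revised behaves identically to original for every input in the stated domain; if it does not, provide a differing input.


Input a=-6, b=-3: 11 from original versus 9 from revised.
verdict: not equivalent; witness: a=-6, b=-3


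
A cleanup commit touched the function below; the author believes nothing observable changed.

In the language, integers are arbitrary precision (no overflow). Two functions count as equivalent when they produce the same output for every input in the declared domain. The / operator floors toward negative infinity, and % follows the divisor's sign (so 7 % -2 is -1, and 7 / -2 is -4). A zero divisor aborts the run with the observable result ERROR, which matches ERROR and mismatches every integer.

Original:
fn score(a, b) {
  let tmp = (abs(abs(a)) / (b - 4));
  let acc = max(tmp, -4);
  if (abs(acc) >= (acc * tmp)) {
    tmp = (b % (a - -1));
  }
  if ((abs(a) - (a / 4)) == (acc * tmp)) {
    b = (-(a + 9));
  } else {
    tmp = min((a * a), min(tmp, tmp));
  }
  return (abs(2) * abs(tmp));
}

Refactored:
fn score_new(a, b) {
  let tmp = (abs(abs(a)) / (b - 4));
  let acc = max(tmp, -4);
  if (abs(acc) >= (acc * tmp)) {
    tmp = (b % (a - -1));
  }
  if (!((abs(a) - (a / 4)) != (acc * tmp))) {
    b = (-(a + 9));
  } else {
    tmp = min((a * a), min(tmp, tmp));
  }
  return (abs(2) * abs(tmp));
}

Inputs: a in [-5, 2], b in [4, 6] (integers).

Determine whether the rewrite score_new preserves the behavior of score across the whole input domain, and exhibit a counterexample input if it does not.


Changes here: comparison usage differs; and boolean connective usage differs; the full 24-point sweep finds no disagreement.
verdict: equivalent


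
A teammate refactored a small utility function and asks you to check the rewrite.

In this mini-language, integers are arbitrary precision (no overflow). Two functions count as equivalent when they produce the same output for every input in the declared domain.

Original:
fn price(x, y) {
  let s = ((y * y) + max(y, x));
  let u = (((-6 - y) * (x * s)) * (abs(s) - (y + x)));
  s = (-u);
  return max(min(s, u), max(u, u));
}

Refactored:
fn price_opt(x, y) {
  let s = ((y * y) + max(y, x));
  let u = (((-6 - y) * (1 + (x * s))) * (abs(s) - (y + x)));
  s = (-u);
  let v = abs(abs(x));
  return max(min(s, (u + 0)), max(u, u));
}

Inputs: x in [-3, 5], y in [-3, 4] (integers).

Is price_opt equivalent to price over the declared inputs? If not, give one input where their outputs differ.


Evaluate both at x=-3, y=-3.
price: s := 6 | u := 648 | s := -648 | result 648
price_opt: s := 6 | u := 612 | s := -612 | v := 3 | result 612
648 and 612 differ, so these are not the same function on this domain.
verdict: not equivalent; witness: x=-3, y=-3


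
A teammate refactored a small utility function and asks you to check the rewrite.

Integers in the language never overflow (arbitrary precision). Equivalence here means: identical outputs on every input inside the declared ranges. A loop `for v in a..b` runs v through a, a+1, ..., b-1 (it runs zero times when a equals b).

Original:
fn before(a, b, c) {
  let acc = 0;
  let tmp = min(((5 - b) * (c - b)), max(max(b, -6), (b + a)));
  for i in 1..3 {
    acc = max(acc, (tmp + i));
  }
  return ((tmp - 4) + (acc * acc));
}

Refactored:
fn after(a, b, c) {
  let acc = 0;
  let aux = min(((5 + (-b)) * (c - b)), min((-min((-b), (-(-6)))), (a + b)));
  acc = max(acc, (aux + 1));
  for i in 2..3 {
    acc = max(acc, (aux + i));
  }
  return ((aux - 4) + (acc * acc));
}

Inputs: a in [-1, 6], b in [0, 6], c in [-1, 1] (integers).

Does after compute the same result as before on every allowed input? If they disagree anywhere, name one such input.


Evaluate both at a=-1, b=0, c=0.
before: acc becomes 0; next tmp becomes 0; next at i=1:; next acc becomes 1; next at i=2:; next acc becomes 2; next final value 0
after: acc becomes 0; next aux becomes -1; next acc becomes 0; next at i=2:; next acc becomes 1; next final value -4
0 against -4: the behavior changed.
verdict: not equivalent; witness: a=-1, b=0, c=0


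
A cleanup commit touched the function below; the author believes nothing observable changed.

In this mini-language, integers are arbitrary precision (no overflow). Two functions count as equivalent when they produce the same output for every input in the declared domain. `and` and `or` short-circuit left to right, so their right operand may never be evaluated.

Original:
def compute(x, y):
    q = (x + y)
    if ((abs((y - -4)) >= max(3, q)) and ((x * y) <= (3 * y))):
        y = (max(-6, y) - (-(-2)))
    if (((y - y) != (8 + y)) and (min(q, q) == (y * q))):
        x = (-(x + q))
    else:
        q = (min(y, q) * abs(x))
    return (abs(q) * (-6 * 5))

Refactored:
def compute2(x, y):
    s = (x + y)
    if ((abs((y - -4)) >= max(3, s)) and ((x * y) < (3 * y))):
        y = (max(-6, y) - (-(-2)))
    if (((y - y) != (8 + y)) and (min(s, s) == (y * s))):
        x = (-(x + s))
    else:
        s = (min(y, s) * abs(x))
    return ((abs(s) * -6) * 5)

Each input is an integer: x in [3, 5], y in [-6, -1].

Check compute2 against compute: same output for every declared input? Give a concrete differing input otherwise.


x=3, y=-1 yields -270 from compute but -90 from compute2.
verdict: not equivalent; witness: x=3, y=-1


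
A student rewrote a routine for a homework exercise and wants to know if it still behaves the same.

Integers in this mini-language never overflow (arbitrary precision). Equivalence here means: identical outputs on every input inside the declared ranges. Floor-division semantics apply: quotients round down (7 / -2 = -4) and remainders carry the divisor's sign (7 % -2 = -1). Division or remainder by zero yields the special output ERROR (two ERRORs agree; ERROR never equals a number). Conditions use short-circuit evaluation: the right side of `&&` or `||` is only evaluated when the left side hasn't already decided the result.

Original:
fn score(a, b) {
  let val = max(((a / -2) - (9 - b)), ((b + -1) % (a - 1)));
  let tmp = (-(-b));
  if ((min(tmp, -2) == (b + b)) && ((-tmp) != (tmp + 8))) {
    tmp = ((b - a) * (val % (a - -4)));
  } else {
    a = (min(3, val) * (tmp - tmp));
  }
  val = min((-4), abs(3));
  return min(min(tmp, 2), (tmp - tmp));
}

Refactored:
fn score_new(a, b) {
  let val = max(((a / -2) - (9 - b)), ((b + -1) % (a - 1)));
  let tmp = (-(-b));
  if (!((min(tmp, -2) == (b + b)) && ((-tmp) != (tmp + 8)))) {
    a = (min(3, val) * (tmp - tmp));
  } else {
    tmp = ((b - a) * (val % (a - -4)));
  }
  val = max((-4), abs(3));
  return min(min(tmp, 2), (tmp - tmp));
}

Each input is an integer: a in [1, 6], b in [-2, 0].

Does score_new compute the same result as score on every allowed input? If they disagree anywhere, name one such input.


The edit looks behavioral (`min((-4), abs(3))` became `max((-4), abs(3))`), but over these ranges it never changes the outcome; all 18 inputs agree.
verdict: equivalent


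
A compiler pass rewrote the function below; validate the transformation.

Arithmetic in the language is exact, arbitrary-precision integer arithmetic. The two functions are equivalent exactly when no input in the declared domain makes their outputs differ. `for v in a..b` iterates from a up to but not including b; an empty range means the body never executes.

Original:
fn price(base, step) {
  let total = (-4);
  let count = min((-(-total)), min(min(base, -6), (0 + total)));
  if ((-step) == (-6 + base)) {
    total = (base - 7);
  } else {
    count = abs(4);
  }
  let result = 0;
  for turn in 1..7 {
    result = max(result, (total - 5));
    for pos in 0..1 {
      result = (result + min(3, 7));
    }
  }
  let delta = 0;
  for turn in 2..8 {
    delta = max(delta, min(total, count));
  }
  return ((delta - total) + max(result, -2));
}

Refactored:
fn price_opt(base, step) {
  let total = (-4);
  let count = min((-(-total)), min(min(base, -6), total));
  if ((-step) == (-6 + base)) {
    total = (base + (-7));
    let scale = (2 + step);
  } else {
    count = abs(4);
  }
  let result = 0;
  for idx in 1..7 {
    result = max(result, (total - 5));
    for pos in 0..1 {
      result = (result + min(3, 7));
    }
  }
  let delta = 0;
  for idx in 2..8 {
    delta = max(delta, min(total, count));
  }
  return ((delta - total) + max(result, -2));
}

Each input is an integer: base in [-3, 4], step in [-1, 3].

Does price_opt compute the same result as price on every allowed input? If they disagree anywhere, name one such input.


Side by side, the visible changes include: arithmetic usage differs, and constant usage differs, and statement counts differ, and local variable names differ.
As a probe, take base=0, step=1: price runs total := -4 | count := -6 | ((-step) == (-6 + base)): false | count := 4 | result := 0 | iter turn=1: | result := 0 | iter pos=0: | result := 3 | iter turn=2: | result := 3 | iter pos=0: | result := 6 | iter turn=3: | result := 6 | iter pos=0: | result := 9 | iter turn=4: | result := 9 | iter pos=0: | result := 12 | iter turn=5: | result := 12 | iter pos=0: | result := 15 | iter turn=6: | result := 15 | iter pos=0: | result := 18 | delta := 0 | iter turn=2: | delta := 0 | iter turn=3: | delta := 0 | iter turn=4: | delta := 0 | iter turn=5: | delta := 0 | iter turn=6: | delta := 0 | iter turn=7: | delta := 0 | result 22; price_opt runs total := -4 | count := -6 | ((-step) == (-6 + base)): false | count := 4 | result := 0 | iter idx=1: | result := 0 | iter pos=0: | result := 3 | iter idx=2: | result := 3 | iter pos=0: | result := 6 | iter idx=3: | result := 6 | iter pos=0: | result := 9 | iter idx=4: | result := 9 | iter pos=0: | result := 12 | iter idx=5: | result := 12 | iter pos=0: | result := 15 | iter idx=6: | result := 15 | iter pos=0: | result := 18 | delta := 0 | iter idx=2: | delta := 0 | iter idx=3: | delta := 0 | iter idx=4: | delta := 0 | iter idx=5: | delta := 0 | iter idx=6: | delta := 0 | iter idx=7: | delta := 0 | result 22; both end at 22.
Across all 40 domain points the two functions coincide.
verdict: equivalent


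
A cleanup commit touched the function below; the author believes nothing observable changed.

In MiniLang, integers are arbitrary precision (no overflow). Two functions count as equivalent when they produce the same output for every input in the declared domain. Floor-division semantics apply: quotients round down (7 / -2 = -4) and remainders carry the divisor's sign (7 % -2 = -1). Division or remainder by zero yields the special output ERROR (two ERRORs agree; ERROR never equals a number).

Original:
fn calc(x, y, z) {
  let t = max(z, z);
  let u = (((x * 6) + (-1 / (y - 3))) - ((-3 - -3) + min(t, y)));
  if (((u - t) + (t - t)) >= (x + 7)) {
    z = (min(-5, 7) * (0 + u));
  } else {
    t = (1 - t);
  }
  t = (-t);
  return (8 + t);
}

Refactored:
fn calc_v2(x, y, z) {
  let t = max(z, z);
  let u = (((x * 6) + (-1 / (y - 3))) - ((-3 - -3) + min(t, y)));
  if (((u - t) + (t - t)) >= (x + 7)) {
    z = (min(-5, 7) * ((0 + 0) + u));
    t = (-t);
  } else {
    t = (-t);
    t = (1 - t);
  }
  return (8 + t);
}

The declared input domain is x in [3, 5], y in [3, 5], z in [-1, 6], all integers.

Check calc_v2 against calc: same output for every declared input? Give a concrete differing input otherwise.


Try x=3, y=4, z=4.
calc: t becomes 4; next u becomes 13; next (((u - t) + (t - t)) >= (x + 7)) evaluates to false; next t becomes -3; next t becomes 3; next final value 11
calc_v2: t becomes 4; next u becomes 13; next (((u - t) + (t - t)) >= (x + 7)) evaluates to false; next t becomes -4; next t becomes 5; next final value 13
11 vs 13 — the two versions disagree here.
verdict: not equivalent; witness: x=3, y=4, z=4


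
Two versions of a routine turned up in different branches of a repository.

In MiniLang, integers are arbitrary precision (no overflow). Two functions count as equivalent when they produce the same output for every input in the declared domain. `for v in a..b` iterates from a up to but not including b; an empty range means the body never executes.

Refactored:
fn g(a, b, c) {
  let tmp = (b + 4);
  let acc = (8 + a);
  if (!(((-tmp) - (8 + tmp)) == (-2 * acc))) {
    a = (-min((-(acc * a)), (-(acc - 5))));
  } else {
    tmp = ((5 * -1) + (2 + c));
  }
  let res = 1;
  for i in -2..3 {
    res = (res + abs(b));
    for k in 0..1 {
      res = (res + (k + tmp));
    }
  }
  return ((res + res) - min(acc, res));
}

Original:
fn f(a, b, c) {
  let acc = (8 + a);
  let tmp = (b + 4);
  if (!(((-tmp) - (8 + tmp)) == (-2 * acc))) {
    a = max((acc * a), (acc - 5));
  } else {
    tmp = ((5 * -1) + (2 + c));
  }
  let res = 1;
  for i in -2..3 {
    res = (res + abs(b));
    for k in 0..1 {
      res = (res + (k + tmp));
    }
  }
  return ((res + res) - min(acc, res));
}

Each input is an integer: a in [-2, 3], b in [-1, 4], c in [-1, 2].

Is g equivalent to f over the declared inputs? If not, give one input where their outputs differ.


This is a faithful refactor — min/max/abs usage differs, but the computed results match everywhere.
One worked example (a=3, b=3, c=1) — f: acc = 11; tmp = 7; (!(((-tmp) - (8 + tmp)) == (-2 * acc))) -> false; tmp = -2; res = 1; [i=-2]; res = 4; [k=0]; res = 2; [i=-1]; res = 5; [k=0]; res = 3; [i=0]; res = 6; [k=0]; res = 4; [i=1]; res = 7; [k=0]; res = 5; [i=2]; res = 8; [k=0]; res = 6; return 6; g: tmp = 7; acc = 11; (!(((-tmp) - (8 + tmp)) == (-2 * acc))) -> false; tmp = -2; res = 1; [i=-2]; res = 4; [k=0]; res = 2; [i=-1]; res = 5; [k=0]; res = 3; [i=0]; res = 6; [k=0]; res = 4; [i=1]; res = 7; [k=0]; res = 5; [i=2]; res = 8; [k=0]; res = 6; return 6; agreement on 6.
Checked all 144 inputs in the declared domain: the outputs agree on every one.
verdict: equivalent


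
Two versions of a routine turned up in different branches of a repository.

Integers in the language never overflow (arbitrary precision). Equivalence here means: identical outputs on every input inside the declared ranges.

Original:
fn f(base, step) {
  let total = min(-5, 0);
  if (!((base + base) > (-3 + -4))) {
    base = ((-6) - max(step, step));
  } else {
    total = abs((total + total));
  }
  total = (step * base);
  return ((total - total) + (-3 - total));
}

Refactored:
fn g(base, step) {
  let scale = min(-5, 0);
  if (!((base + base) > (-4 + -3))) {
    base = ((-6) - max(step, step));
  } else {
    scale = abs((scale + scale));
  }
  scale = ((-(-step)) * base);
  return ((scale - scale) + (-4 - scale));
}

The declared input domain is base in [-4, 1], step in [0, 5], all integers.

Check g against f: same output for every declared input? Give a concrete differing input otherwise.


Take base=-4, step=0.
f: total := -5 | (!((base + base) > (-3 + -4))): true | base := -6 | total := 0 | result -3
g: scale := -5 | (!((base + base) > (-4 + -3))): true | base := -6 | scale := 0 | result -4
-3 vs -4 — the two versions disagree here.
verdict: not equivalent; witness: base=-4, step=0


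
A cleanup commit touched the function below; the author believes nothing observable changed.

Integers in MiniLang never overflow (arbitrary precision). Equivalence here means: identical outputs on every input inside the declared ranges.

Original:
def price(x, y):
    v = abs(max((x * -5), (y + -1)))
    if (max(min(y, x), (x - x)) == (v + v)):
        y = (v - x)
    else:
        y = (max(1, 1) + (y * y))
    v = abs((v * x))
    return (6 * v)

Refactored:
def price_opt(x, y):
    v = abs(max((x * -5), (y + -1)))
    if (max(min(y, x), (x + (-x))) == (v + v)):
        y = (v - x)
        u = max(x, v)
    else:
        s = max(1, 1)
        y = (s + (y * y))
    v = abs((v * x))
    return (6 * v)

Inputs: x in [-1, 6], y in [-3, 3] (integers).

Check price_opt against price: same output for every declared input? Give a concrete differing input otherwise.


Equivalent — the differences include arithmetic usage differs; also min/max/abs usage differs; also local variable names differ; also statement counts differ, yet no declared input distinguishes the two.
One worked example (x=1, y=0) — price: v = 1; (max(min(y, x), (x - x)) == (v + v)) -> false; y = 1; v = 1; return 6; price_opt: v = 1; (max(min(y, x), (x + (-x))) == (v + v)) -> false; s = 1; y = 1; v = 1; return 6; agreement on 6.
Every one of the 56 inputs gives matching results.
verdict: equivalent


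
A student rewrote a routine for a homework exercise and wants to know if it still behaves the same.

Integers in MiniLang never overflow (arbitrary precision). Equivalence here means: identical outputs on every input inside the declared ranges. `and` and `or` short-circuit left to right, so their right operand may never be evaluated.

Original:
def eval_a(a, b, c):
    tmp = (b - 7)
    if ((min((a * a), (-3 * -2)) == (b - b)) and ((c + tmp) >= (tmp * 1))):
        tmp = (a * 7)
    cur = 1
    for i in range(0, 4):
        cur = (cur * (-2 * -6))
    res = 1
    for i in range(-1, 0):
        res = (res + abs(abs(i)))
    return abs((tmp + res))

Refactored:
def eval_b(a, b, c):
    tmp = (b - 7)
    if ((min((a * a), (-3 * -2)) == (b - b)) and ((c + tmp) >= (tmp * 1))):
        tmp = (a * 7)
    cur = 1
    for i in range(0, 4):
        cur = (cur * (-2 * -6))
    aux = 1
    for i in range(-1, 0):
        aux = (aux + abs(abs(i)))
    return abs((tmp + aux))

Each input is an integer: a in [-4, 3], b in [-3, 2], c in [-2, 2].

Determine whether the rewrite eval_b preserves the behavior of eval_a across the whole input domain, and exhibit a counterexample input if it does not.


Reading the diff, among the changes: local variable names differ.
Tracing a=1, b=-2, c=1: eval_a: tmp becomes -9; next ((min((a * a), (-3 * -2)) == (b - b)) and ((c + tmp) >= (tmp * 1))) evaluates to false; next cur becomes 1; next at i=0:; next cur becomes 12; next at i=1:; next cur becomes 144; next at i=2:; next cur becomes 1728; next at i=3:; next cur becomes 20736; next res becomes 1; next at i=-1:; next res becomes 2; next final value 7 | eval_b: tmp becomes -9; next ((min((a * a), (-3 * -2)) == (b - b)) and ((c + tmp) >= (tmp * 1))) evaluates to false; next cur becomes 1; next at i=0:; next cur becomes 12; next at i=1:; next cur becomes 144; next at i=2:; next cur becomes 1728; next at i=3:; next cur becomes 20736; next aux becomes 1; next at i=-1:; next aux becomes 2; next final value 7 — matching result 7.
An exhaustive pass over the 240 declared inputs shows identical outputs.
verdict: equivalent


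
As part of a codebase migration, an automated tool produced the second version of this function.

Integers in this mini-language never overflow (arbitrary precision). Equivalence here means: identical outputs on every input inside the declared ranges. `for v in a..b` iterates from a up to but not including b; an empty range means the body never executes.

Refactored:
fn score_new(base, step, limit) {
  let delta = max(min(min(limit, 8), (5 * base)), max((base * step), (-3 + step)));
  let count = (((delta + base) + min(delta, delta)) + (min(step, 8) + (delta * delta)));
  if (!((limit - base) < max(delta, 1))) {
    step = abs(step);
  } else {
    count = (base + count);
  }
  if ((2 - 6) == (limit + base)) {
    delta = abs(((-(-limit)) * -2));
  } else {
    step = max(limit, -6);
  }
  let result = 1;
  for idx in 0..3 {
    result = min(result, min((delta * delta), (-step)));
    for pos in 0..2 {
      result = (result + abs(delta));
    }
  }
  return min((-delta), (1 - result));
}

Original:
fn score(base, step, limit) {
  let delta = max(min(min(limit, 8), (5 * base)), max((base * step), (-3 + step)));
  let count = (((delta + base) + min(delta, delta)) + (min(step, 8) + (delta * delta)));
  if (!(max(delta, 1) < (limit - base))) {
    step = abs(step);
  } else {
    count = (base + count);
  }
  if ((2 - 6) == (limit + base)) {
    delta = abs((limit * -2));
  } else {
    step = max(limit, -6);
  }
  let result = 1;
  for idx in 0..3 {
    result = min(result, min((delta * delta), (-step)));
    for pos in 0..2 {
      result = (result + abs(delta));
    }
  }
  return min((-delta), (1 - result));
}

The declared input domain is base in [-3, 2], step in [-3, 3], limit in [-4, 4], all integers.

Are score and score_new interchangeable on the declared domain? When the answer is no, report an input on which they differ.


These are not equivalent — on base=-3, step=-3, limit=-1 the outputs split (-2 vs -6).
score: delta := 9 | count := 93 | (!(max(delta, 1) < (limit - base))): true | step := 3 | ((2 - 6) == (limit + base)): true | delta := 2 | result := 1 | iter idx=0: | result := -3 | iter pos=0: | result := -1 | iter pos=1: | result := 1 | iter idx=1: | result := -3 | iter pos=0: | result := -1 | iter pos=1: | result := 1 | iter idx=2: | result := -3 | iter pos=0: | result := -1 | iter pos=1: | result := 1 | result -2
score_new: delta := 9 | count := 93 | (!((limit - base) < max(delta, 1))): false | count := 90 | ((2 - 6) == (limit + base)): true | delta := 2 | result := 1 | iter idx=0: | result := 1 | iter pos=0: | result := 3 | iter pos=1: | result := 5 | iter idx=1: | result := 3 | iter pos=0: | result := 5 | iter pos=1: | result := 7 | iter idx=2: | result := 3 | iter pos=0: | result := 5 | iter pos=1: | result := 7 | result -6
verdict: not equivalent; witness: base=-3, step=-3, limit=-1


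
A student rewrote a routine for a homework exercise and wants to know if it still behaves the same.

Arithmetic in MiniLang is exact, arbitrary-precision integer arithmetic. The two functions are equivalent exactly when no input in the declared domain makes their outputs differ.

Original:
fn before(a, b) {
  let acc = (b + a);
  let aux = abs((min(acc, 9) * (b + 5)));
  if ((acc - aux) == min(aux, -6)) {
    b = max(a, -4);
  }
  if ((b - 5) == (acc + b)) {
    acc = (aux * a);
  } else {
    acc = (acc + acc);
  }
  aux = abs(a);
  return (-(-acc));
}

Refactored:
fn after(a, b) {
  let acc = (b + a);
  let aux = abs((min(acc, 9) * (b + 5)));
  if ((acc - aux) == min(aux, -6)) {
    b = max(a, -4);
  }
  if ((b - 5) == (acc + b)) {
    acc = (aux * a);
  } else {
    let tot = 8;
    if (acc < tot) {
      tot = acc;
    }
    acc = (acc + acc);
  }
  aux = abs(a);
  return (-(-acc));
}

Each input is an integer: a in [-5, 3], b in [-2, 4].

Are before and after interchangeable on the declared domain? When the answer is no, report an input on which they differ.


Side by side, the visible changes include: comparison usage differs; statement counts differ; branching structure differs; local variable names differ; constant usage differs.
Tracing a=3, b=-2: before: acc = 1; aux = 3; ((acc - aux) == min(aux, -6)) -> false; ((b - 5) == (acc + b)) -> false; acc = 2; aux = 3; return 2 | after: acc = 1; aux = 3; ((acc - aux) == min(aux, -6)) -> false; ((b - 5) == (acc + b)) -> false; tot = 8; (acc < tot) -> true; tot = 1; acc = 2; aux = 3; return 2 — matching result 2.
Checked all 63 inputs in the declared domain: the outputs agree on every one.
verdict: equivalent


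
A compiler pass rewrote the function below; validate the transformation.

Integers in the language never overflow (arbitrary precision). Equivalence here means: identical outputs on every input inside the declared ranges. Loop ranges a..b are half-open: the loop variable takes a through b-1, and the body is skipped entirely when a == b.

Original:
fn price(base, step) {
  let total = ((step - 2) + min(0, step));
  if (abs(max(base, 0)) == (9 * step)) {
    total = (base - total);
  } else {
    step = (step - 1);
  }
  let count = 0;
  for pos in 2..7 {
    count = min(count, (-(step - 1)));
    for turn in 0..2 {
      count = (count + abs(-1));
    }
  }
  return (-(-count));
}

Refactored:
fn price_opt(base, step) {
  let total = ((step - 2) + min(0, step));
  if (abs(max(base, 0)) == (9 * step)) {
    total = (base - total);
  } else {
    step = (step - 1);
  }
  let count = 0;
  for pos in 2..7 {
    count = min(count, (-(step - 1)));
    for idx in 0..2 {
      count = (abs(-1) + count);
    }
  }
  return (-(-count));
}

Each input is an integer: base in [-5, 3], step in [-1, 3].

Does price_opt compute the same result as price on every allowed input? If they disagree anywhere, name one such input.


This is a faithful refactor — local variable names differ, but the computed results match everywhere.
Tracing base=-3, step=-1: price: total := -4 | (abs(max(base, 0)) == (9 * step)): false | step := -2 | count := 0 | iter pos=2: | count := 0 | iter turn=0: | count := 1 | iter turn=1: | count := 2 | iter pos=3: | count := 2 | iter turn=0: | count := 3 | iter turn=1: | count := 4 | iter pos=4: | count := 3 | iter turn=0: | count := 4 | iter turn=1: | count := 5 | iter pos=5: | count := 3 | iter turn=0: | count := 4 | iter turn=1: | count := 5 | iter pos=6: | count := 3 | iter turn=0: | count := 4 | iter turn=1: | count := 5 | result 5 | price_opt: total := -4 | (abs(max(base, 0)) == (9 * step)): false | step := -2 | count := 0 | iter pos=2: | count := 0 | iter idx=0: | count := 1 | iter idx=1: | count := 2 | iter pos=3: | count := 2 | iter idx=0: | count := 3 | iter idx=1: | count := 4 | iter pos=4: | count := 3 | iter idx=0: | count := 4 | iter idx=1: | count := 5 | iter pos=5: | count := 3 | iter idx=0: | count := 4 | iter idx=1: | count := 5 | iter pos=6: | count := 3 | iter idx=0: | count := 4 | iter idx=1: | count := 5 | result 5 — matching result 5.
An exhaustive pass over the 45 declared inputs shows identical outputs.
verdict: equivalent


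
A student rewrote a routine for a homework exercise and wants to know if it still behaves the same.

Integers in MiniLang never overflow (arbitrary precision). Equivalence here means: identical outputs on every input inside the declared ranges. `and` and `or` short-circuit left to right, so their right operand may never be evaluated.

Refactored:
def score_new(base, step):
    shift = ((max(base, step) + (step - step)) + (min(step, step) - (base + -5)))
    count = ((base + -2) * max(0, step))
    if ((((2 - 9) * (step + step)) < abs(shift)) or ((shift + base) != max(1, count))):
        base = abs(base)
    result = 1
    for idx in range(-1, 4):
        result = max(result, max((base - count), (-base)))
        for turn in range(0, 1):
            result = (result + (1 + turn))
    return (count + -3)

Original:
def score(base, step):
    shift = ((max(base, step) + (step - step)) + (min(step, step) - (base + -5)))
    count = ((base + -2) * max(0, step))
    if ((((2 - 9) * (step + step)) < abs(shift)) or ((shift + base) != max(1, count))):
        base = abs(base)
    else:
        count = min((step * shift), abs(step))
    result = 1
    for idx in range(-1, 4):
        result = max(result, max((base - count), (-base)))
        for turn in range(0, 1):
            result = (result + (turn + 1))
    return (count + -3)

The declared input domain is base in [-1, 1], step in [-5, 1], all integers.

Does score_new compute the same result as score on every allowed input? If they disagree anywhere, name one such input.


Evaluate both at base=-1, step=-3.
score: shift := 2 | count := 0 | ((((2 - 9) * (step + step)) < abs(shift)) or ((shift + base) != max(1, count))): false | count := -6 | result := 1 | iter idx=-1: | result := 5 | iter turn=0: | result := 6 | iter idx=0: | result := 6 | iter turn=0: | result := 7 | iter idx=1: | result := 7 | iter turn=0: | result := 8 | iter idx=2: | result := 8 | iter turn=0: | result := 9 | iter idx=3: | result := 9 | iter turn=0: | result := 10 | result -9
score_new: shift := 2 | count := 0 | ((((2 - 9) * (step + step)) < abs(shift)) or ((shift + base) != max(1, count))): false | result := 1 | iter idx=-1: | result := 1 | iter turn=0: | result := 2 | iter idx=0: | result := 2 | iter turn=0: | result := 3 | iter idx=1: | result := 3 | iter turn=0: | result := 4 | iter idx=2: | result := 4 | iter turn=0: | result := 5 | iter idx=3: | result := 5 | iter turn=0: | result := 6 | result -3
-9 vs -3 — the two versions disagree here.
verdict: not equivalent; witness: base=-1, step=-3


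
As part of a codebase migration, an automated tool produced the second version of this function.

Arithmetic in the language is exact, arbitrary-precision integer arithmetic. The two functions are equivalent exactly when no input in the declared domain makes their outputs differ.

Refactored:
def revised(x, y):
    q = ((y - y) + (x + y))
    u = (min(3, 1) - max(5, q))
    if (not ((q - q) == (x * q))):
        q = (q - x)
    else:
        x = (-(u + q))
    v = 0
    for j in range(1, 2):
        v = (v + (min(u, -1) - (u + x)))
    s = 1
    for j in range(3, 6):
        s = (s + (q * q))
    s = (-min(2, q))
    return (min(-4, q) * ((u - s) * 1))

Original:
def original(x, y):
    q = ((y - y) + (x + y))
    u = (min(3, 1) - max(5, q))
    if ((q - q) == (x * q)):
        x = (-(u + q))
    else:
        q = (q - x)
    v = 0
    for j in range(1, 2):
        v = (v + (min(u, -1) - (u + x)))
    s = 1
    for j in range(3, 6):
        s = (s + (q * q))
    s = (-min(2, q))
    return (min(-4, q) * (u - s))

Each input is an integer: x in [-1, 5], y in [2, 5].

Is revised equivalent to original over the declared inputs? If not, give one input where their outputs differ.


Behavior is preserved: although arithmetic usage differs; and boolean connective usage differs; and constant usage differs, the outputs never diverge.
One worked example (x=4, y=2) — original: q becomes 6; next u becomes -5; next ((q - q) == (x * q)) evaluates to false; next q becomes 2; next v becomes 0; next at j=1:; next v becomes -4; next s becomes 1; next at j=3:; next s becomes 5; next at j=4:; next s becomes 9; next at j=5:; next s becomes 13; next s becomes -2; next final value 12; revised: q becomes 6; next u becomes -5; next (not ((q - q) == (x * q))) evaluates to true; next q becomes 2; next v becomes 0; next at j=1:; next v becomes -4; next s becomes 1; next at j=3:; next s becomes 5; next at j=4:; next s becomes 9; next at j=5:; next s becomes 13; next s becomes -2; next final value 12; agreement on 12.
Across all 28 domain points the two functions coincide.
verdict: equivalent


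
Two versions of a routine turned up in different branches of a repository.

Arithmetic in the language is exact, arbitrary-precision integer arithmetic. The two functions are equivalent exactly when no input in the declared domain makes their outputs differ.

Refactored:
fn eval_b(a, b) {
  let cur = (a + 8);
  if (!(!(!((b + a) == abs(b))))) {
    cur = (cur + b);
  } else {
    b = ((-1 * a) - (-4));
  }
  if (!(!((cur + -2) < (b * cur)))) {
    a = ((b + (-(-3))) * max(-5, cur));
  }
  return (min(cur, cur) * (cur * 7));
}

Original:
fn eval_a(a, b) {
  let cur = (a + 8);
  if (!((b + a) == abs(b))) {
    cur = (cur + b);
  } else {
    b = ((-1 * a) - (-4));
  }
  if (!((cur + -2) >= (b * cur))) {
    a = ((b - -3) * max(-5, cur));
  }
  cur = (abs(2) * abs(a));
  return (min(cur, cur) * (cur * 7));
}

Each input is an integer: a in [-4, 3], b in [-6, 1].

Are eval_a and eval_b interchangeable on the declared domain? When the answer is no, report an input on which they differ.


Consider the input a=-4, b=-6.
eval_a: cur := 4 | (!((b + a) == abs(b))): true | cur := -2 | (!((cur + -2) >= (b * cur))): true | a := 6 | cur := 12 | result 1008
eval_b: cur := 4 | (!(!(!((b + a) == abs(b))))): true | cur := -2 | (!(!((cur + -2) < (b * cur)))): true | a := 6 | result 28
1008 against 28: the behavior changed.
verdict: not equivalent; witness: a=-4, b=-6


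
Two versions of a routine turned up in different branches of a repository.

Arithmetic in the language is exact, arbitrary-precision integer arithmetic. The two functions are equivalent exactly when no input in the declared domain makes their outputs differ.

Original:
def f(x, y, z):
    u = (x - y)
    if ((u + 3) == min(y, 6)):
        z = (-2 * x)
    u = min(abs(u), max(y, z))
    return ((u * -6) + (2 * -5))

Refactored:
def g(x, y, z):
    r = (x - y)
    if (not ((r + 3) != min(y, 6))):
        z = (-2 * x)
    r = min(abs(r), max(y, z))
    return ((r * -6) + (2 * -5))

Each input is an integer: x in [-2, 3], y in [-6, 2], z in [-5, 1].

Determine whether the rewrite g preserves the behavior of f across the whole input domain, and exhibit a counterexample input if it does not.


Changes here: local variable names differ, boolean connective usage differs, comparison usage differs; the full 378-point sweep finds no disagreement.
verdict: equivalent


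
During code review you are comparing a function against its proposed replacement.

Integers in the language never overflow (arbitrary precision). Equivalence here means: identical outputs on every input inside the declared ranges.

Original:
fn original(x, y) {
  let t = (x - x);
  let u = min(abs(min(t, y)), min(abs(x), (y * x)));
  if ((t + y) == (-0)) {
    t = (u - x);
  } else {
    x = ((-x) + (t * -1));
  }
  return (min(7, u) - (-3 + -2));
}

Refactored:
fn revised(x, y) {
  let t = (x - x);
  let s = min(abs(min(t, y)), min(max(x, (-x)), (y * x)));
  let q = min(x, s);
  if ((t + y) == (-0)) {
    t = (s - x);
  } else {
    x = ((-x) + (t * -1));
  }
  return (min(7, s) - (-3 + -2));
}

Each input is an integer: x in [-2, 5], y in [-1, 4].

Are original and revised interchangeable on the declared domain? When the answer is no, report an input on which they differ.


Reading the diff, among the changes: min/max/abs usage differs; and statement counts differ; and local variable names differ.
As a probe, take x=-2, y=3: original runs t := 0 | u := -6 | ((t + y) == (-0)): false | x := 2 | result -1; revised runs t := 0 | s := -6 | q := -6 | ((t + y) == (-0)): false | x := 2 | result -1; both end at -1.
Checked all 48 inputs in the declared domain: the outputs agree on every one.
verdict: equivalent


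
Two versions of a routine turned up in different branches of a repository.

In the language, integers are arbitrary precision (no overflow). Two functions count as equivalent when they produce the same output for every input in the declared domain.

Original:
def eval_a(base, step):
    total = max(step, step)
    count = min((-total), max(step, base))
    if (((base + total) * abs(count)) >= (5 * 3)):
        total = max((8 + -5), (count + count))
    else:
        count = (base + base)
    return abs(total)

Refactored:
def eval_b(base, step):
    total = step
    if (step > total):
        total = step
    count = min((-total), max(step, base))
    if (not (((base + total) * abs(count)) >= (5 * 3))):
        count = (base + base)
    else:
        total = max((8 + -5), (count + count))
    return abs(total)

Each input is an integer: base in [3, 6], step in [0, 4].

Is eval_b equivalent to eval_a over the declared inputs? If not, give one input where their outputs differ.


This is a faithful refactor — branching structure differs; and min/max/abs usage differs; and boolean connective usage differs; and comparison usage differs; and statement counts differ, but the computed results match everywhere.
Tracing base=6, step=1: eval_a: total=1, then count=-1, then (((base + total) * abs(count)) >= (5 * 3)) is false, then count=12, then returns 1 | eval_b: total=1, then (step > total) is false, then count=-1, then (not (((base + total) * abs(count)) >= (5 * 3))) is true, then count=12, then returns 1 — matching result 1.
Across all 20 domain points the two functions coincide.
verdict: equivalent


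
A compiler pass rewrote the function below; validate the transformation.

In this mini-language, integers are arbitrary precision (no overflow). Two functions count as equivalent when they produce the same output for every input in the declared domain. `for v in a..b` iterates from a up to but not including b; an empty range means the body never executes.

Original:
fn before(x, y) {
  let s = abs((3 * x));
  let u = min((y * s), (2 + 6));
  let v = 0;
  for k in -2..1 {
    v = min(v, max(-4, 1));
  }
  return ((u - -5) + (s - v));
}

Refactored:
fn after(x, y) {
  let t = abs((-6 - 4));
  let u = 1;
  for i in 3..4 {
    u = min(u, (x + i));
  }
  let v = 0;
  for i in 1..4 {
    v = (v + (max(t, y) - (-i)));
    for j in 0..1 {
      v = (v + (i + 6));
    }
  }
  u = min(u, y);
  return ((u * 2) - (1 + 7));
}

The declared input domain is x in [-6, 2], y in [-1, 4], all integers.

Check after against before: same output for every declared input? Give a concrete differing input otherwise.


x=-6, y=-1 yields 5 from before but -14 from after.
verdict: not equivalent; witness: x=-6, y=-1


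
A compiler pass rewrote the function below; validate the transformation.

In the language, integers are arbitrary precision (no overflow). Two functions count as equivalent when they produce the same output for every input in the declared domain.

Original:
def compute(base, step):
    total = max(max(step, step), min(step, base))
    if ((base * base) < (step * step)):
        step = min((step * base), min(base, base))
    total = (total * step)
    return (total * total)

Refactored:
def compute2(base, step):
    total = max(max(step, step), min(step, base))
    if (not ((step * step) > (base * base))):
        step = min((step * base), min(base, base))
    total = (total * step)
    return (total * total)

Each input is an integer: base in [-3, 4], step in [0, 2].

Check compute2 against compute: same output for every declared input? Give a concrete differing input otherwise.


These are not equivalent — on base=-3, step=1 the outputs split (1 vs 9).
compute: total=1, then ((base * base) < (step * step)) is false, then total=1, then returns 1
compute2: total=1, then (not ((step * step) > (base * base))) is true, then step=-3, then total=-3, then returns 9
verdict: not equivalent; witness: base=-3, step=1


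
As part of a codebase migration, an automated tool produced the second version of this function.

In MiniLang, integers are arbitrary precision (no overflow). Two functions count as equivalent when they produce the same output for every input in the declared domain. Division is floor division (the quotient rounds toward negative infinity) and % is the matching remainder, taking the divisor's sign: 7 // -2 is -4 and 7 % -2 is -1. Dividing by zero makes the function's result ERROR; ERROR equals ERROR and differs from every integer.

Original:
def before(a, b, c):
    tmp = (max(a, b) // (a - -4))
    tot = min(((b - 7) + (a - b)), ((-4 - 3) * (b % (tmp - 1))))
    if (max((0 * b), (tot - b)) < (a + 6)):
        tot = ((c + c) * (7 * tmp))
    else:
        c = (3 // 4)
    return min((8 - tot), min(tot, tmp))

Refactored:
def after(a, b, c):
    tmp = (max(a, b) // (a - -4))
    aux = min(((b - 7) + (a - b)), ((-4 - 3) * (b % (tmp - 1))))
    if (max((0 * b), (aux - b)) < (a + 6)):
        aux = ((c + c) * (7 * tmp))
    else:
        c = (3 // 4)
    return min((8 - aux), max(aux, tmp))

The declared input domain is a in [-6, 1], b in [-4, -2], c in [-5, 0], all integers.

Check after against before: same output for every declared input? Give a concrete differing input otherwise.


There is a counterexample at a=-6, b=-4, c=-5: -13 on one side, 2 on the other.
before: tmp becomes 2; next tot becomes -13; next (max((0 * b), (tot - b)) < (a + 6)) evaluates to false; next c becomes 0; next final value -13
after: tmp becomes 2; next aux becomes -13; next (max((0 * b), (aux - b)) < (a + 6)) evaluates to false; next c becomes 0; next final value 2
verdict: not equivalent; witness: a=-6, b=-4, c=-5


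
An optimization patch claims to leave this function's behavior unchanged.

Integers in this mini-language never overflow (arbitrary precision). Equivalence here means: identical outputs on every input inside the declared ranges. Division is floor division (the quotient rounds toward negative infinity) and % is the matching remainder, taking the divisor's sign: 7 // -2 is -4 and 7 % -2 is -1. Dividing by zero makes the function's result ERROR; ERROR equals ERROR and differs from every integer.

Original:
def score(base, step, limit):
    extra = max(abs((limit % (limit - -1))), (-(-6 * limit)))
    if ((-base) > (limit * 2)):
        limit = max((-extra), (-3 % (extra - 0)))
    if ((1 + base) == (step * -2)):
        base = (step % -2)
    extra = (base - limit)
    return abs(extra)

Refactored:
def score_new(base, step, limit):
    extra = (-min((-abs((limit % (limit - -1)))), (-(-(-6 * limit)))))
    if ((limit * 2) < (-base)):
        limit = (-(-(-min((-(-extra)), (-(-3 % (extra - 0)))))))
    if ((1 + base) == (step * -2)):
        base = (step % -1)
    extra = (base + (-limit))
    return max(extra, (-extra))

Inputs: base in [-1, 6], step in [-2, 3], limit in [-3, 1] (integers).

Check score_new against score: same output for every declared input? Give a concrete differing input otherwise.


Consider the input base=1, step=-1, limit=-3.
score: extra = 1; ((-base) > (limit * 2)) -> true; limit = 0; ((1 + base) == (step * -2)) -> true; base = -1; extra = -1; return 1
score_new: extra = 1; ((limit * 2) < (-base)) -> true; limit = 0; ((1 + base) == (step * -2)) -> true; base = 0; extra = 0; return 0
1 and 0 differ, so these are not the same function on this domain.
verdict: not equivalent; witness: base=1, step=-1, limit=-3
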